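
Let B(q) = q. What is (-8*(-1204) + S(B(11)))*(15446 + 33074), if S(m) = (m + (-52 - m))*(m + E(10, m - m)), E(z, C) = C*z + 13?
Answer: 406791680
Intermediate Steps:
E(z, C) = 13 + C*z
S(m) = -676 - 52*m (S(m) = (m + (-52 - m))*(m + (13 + (m - m)*10)) = -52*(m + (13 + 0*10)) = -52*(m + (13 + 0)) = -52*(m + 13) = -52*(13 + m) = -676 - 52*m)
(-8*(-1204) + S(B(11)))*(15446 + 33074) = (-8*(-1204) + (-676 - 52*11))*(15446 + 33074) = (9632 + (-676 - 572))*48520 = (9632 - 1248)*48520 = 8384*48520 = 406791680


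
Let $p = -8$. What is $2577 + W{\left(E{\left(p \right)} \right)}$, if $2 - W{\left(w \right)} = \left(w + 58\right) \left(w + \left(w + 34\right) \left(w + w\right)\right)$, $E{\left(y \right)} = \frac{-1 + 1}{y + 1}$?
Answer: $2579$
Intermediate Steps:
$E{\left(y \right)} = 0$ ($E{\left(y \right)} = \frac{0}{1 + y} = 0$)
$W{\left(w \right)} = 2 - \left(58 + w\right) \left(w + 2 w \left(34 + w\right)\right)$ ($W{\left(w \right)} = 2 - \left(w + 58\right) \left(w + \left(w + 34\right) \left(w + w\right)\right) = 2 - \left(58 + w\right) \left(w + \left(34 + w\right) 2 w\right) = 2 - \left(58 + w\right) \left(w + 2 w \left(34 + w\right)\right)$)
$2577 + W{\left(E{\left(p \right)} \right)} = 2577 - \left(-2 + 0 + 0\right) = 2577 + \left(2 + 0 - 0 - 0\right) = 2577 + \left(2 + 0 + 0 + 0\right) = 2577 + 2 = 2579$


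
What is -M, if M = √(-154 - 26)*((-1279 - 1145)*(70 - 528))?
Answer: -6661152*I*√5 ≈ -1.4895e+7*I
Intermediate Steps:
M = 6661152*I*√5 (M = √(-180)*(-2424*(-458)) = (6*I*√5)*1110192 = 6661152*I*√5 ≈ 1.4895e+7*I)
-M = -6661152*I*√5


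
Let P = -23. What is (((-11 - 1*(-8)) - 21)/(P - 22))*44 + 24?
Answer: 712/15 ≈ 47.467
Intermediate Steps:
(((-11 - 1*(-8)) - 21)/(P - 22))*44 + 24 = (((-11 - 1*(-8)) - 21)/(-23 - 22))*44 + 24 = (((-11 + 8) - 21)/(-45))*44 + 24 = ((-3 - 21)*(-1/45))*44 + 24 = -24*(-1/45)*44 + 24 = (8/15)*44 + 24 = 352/15 + 24 = 712/15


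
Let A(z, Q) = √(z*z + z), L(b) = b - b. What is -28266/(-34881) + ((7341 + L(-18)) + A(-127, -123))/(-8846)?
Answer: -286685/14693206 - 3*√1778/8846 ≈ -0.033812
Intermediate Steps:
L(b) = 0
A(z, Q) = √(z + z²) (A(z, Q) = √(z² + z) = √(z + z²))
-28266/(-34881) + ((7341 + L(-18)) + A(-127, -123))/(-8846) = -28266/(-34881) + ((7341 + 0) + √(-127*(1 - 127)))/(-8846) = -28266*(-1/34881) + (7341 + √(-127*(-126)))*(-1/8846) = 1346/1661 + (7341 + √16002)*(-1/8846) = 1346/1661 + (7341 + 3*√1778)*(-1/8846) = 1346/1661 + (-7341/8846 - 3*√1778/8846) = -286685/14693206 - 3*√1778/8846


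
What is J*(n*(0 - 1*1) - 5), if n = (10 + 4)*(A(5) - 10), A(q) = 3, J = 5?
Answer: 465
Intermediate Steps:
n = -98 (n = (10 + 4)*(3 - 10) = 14*(-7) = -98)
J*(n*(0 - 1*1) - 5) = 5*(-98*(0 - 1*1) - 5) = 5*(-98*(0 - 1) - 5) = 5*(-98*(-1) - 5) = 5*(98 - 5) = 5*93 = 465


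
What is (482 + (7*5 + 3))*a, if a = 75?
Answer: 39000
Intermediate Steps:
(482 + (7*5 + 3))*a = (482 + (7*5 + 3))*75 = (482 + (35 + 3))*75 = (482 + 38)*75 = 520*75 = 39000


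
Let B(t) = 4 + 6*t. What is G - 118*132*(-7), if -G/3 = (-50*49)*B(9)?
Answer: 535332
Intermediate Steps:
G = 426300 (G = -3*(-50*49)*(4 + 6*9) = -(-7350)*(4 + 54) = -(-7350)*58 = -3*(-142100) = 426300)
G - 118*132*(-7) = 426300 - 118*132*(-7) = 426300 - 15576*(-7) = 426300 - 1*(-109032) = 426300 + 109032 = 535332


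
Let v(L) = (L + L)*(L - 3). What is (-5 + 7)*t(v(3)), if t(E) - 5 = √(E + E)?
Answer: 10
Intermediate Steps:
v(L) = 2*L*(-3 + L) (v(L) = (2*L)*(-3 + L) = 2*L*(-3 + L))
t(E) = 5 + √2*√E (t(E) = 5 + √(E + E) = 5 + √(2*E) = 5 + √2*√E)
(-5 + 7)*t(v(3)) = (-5 + 7)*(5 + √2*√(2*3*(-3 + 3))) = 2*(5 + √2*√(2*3*0)) = 2*(5 + √2*√0) = 2*(5 + √2*0) = 2*(5 + 0) = 2*5 = 10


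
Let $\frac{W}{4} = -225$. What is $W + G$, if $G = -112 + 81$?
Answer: $-931$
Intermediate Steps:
$G = -31$
$W = -900$ ($W = 4 \left(-225\right) = -900$)
$W + G = -900 - 31 = -931$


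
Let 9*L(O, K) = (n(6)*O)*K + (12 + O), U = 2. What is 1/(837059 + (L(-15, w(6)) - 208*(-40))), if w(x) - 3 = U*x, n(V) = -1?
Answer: 3/2536211 ≈ 1.1829e-6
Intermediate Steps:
w(x) = 3 + 2*x
L(O, K) = 4/3 + O/9 - K*O/9 (L(O, K) = ((-O)*K + (12 + O))/9 = (-K*O + (12 + O))/9 = (12 + O - K*O)/9 = 4/3 + O/9 - K*O/9)
1/(837059 + (L(-15, w(6)) - 208*(-40))) = 1/(837059 + ((4/3 + (⅑)*(-15) - ⅑*(3 + 2*6)*(-15)) - 208*(-40))) = 1/(837059 + ((4/3 - 5/3 - ⅑*(3 + 12)*(-15)) + 8320)) = 1/(837059 + ((4/3 - 5/3 - ⅑*15*(-15)) + 8320)) = 1/(837059 + ((4/3 - 5/3 + 25) + 8320)) = 1/(837059 + (74/3 + 8320)) = 1/(837059 + 25034/3) = 1/(2536211/3) = 3/2536211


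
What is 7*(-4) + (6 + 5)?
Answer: -17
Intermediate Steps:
7*(-4) + (6 + 5) = -28 + 11 = -17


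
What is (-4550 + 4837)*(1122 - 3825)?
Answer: -775761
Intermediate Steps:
(-4550 + 4837)*(1122 - 3825) = 287*(-2703) = -775761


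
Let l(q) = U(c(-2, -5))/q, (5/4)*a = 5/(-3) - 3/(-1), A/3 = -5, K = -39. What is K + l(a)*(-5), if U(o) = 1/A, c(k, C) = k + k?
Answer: -619/16 ≈ -38.688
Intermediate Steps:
A = -15 (A = 3*(-5) = -15)
c(k, C) = 2*k
a = 16/15 (a = 4*(5/(-3) - 3/(-1))/5 = 4*(5*(-⅓) - 3*(-1))/5 = 4*(-5/3 + 3)/5 = (⅘)*(4/3) = 16/15 ≈ 1.0667)
U(o) = -1/15 (U(o) = 1/(-15) = -1/15)
l(q) = -1/(15*q)
K + l(a)*(-5) = -39 - 1/(15*16/15)*(-5) = -39 - 1/15*15/16*(-5) = -39 - 1/16*(-5) = -39 + 5/16 = -619/16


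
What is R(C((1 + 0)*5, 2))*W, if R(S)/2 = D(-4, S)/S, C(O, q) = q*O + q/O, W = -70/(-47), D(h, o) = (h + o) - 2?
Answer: 770/611 ≈ 1.2602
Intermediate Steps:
D(h, o) = -2 + h + o
W = 70/47 (W = -70*(-1/47) = 70/47 ≈ 1.4894)
C(O, q) = O*q + q/O
R(S) = 2*(-6 + S)/S (R(S) = 2*((-2 - 4 + S)/S) = 2*((-6 + S)/S) = 2*(-6 + S)/S)
R(C((1 + 0)*5, 2))*W = (2 - 12/(((1 + 0)*5)*2 + 2/(((1 + 0)*5))))*(70/47) = (2 - 12/((1*5)*2 + 2/((1*5))))*(70/47) = (2 - 12/(5*2 + 2/5))*(70/47) = (2 - 12/(10 + 2*(1/5)))*(70/47) = (2 - 12/(10 + 2/5))*(70/47) = (2 - 12/52/5)*(70/47) = (2 - 12*5/52)*(70/47) = (2 - 15/13)*(70/47) = (11/13)*(70/47) = 770/611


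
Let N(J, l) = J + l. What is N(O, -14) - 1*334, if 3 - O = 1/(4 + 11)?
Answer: -5176/15 ≈ -345.07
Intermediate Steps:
O = 44/15 (O = 3 - 1/(4 + 11) = 3 - 1/15 = 44/15 ≈ 2.9333)
N(O, -14) - 1*334 = (44/15 - 14) - 1*334 = -166/15 - 334 = -5176/15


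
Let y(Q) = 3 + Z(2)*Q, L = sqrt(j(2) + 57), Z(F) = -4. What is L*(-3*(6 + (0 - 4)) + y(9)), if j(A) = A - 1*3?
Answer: -78*sqrt(14) ≈ -291.85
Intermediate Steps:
j(A) = -3 + A (j(A) = A - 3 = -3 + A)
L = 2*sqrt(14) (L = sqrt((-3 + 2) + 57) = sqrt(-1 + 57) = sqrt(56) = 2*sqrt(14) ≈ 7.4833)
y(Q) = 3 - 4*Q
L*(-3*(6 + (0 - 4)) + y(9)) = (2*sqrt(14))*(-3*(6 + (0 - 4)) + (3 - 4*9)) = (2*sqrt(14))*(-3*(6 - 4) + (3 - 36)) = (2*sqrt(14))*(-3*2 - 33) = (2*sqrt(14))*(-6 - 33) = (2*sqrt(14))*(-39) = -78*sqrt(14)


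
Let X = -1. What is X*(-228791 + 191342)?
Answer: 37449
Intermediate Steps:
X*(-228791 + 191342) = -(-228791 + 191342) = -1*(-37449) = 37449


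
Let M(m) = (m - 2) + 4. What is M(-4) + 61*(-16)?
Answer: -978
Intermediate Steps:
M(m) = 2 + m (M(m) = (-2 + m) + 4 = 2 + m)
M(-4) + 61*(-16) = (2 - 4) + 61*(-16) = -2 - 976 = -978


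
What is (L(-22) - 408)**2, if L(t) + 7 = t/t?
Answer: 171396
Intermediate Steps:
L(t) = -6 (L(t) = -7 + t/t = -7 + 1 = -6)
(L(-22) - 408)**2 = (-6 - 408)**2 = (-414)**2 = 171396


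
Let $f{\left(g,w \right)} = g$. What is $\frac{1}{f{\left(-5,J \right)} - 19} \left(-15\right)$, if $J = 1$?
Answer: $\frac{5}{8} \approx 0.625$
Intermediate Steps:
$\frac{1}{f{\left(-5,J \right)} - 19} \left(-15\right) = \frac{1}{-5 - 19} \left(-15\right) = \frac{1}{-24} \left(-15\right) = \left(- \frac{1}{24}\right) \left(-15\right) = \frac{5}{8}$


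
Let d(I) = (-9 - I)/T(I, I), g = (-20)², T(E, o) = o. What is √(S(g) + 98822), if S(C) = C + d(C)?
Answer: √39688391/20 ≈ 314.99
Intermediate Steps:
g = 400
d(I) = (-9 - I)/I
S(C) = C + (-9 - C)/C
√(S(g) + 98822) = √((-1 + 400 - 9/400) + 98822) = √(159591/400 + 98822) = √(39688391/400) = √39688391/20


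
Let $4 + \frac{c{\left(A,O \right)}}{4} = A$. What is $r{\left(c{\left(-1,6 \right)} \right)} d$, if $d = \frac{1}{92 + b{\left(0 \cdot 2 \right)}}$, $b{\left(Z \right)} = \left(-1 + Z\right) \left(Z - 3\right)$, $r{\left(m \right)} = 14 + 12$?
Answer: $\frac{26}{95} \approx 0.27368$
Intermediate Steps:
$c{\left(A,O \right)} = -16 + 4 A$
$r{\left(m \right)} = 26$
$b{\left(Z \right)} = \left(-1 + Z\right) \left(-3 + Z\right)$
$d = \frac{1}{95}$ ($d = \frac{1}{92 + \left(3 + \left(0 \cdot 2\right)^{2} - 4 \cdot 0 \cdot 2\right)} = \frac{1}{92 + \left(3 + 0^{2} - 0\right)} = \frac{1}{92 + \left(3 + 0 + 0\right)} = \frac{1}{92 + 3} = \frac{1}{95} \approx 0.010526$)
$r{\left(c{\left(-1,6 \right)} \right)} d = 26 \cdot \frac{1}{95} = \frac{26}{95}$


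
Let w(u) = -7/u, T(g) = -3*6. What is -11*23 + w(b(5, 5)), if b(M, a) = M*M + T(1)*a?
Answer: -16438/65 ≈ -252.89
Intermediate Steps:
T(g) = -18
b(M, a) = M² - 18*a (b(M, a) = M*M - 18*a = M² - 18*a)
-11*23 + w(b(5, 5)) = -11*23 - 7/(5² - 18*5) = -253 - 7/(25 - 90) = -253 - 7/(-65) = -253 - 7*(-1/65) = -253 + 7/65 = -16438/65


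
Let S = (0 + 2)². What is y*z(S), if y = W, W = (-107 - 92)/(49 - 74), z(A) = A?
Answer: 796/25 ≈ 31.840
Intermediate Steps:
S = 4 (S = 2² = 4)
W = 199/25 (W = -199/(-25) = -199*(-1/25) = 199/25 ≈ 7.9600)
y = 199/25 ≈ 7.9600
y*z(S) = (199/25)*4 = 796/25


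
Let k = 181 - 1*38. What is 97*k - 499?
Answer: 13372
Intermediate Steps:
k = 143 (k = 181 - 38 = 143)
97*k - 499 = 97*143 - 499 = 13871 - 499 = 13372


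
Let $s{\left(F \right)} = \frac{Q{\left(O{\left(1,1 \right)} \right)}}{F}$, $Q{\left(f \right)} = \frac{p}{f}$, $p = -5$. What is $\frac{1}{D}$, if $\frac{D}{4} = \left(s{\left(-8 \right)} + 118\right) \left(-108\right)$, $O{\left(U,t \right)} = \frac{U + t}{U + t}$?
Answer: $- \frac{1}{51246} \approx -1.9514 \cdot 10^{-5}$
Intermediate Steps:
$O{\left(U,t \right)} = 1$
$Q{\left(f \right)} = - \frac{5}{f}$
$s{\left(F \right)} = - \frac{5}{F}$ ($s{\left(F \right)} = \frac{\left(-5\right) 1^{-1}}{F} = \frac{\left(-5\right) 1}{F} = - \frac{5}{F}$)
$D = -51246$ ($D = 4 \left(- \frac{5}{-8} + 118\right) \left(-108\right) = 4 \left(\left(-5\right) \left(- \frac{1}{8}\right) + 118\right) \left(-108\right) = 4 \left(\frac{5}{8} + 118\right) \left(-108\right) = 4 \cdot \frac{949}{8} \left(-108\right) = 4 \left(- \frac{25623}{2}\right) = -51246$)
$\frac{1}{D} = \frac{1}{-51246} = - \frac{1}{51246}$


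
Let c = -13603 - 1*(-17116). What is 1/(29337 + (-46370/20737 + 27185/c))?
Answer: 72849081/2137574326832 ≈ 3.4080e-5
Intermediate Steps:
c = 3513 (c = -13603 + 17116 = 3513)
1/(29337 + (-46370/20737 + 27185/c)) = 1/(29337 + (-46370/20737 + 27185/3513)) = 1/(29337 + 400837535/72849081) = 1/(2137574326832/72849081) = 72849081/2137574326832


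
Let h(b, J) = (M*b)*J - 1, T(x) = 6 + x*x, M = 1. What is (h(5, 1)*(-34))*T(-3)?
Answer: -2040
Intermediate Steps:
T(x) = 6 + x**2
h(b, J) = -1 + J*b (h(b, J) = (1*b)*J - 1 = b*J - 1 = J*b - 1 = -1 + J*b)
(h(5, 1)*(-34))*T(-3) = ((-1 + 1*5)*(-34))*(6 + (-3)**2) = ((-1 + 5)*(-34))*(6 + 9) = (4*(-34))*15 = -136*15 = -2040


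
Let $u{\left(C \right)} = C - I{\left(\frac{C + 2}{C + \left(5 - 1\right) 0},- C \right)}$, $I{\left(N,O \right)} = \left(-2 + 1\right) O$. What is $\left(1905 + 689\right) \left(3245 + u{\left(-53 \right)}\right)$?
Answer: $8417530$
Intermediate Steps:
$I{\left(N,O \right)} = - O$
$u{\left(C \right)} = 0$ ($u{\left(C \right)} = C - - \left(-1\right) C = C - C = 0$)
$\left(1905 + 689\right) \left(3245 + u{\left(-53 \right)}\right) = \left(1905 + 689\right) \left(3245 + 0\right) = 2594 \cdot 3245 = 8417530$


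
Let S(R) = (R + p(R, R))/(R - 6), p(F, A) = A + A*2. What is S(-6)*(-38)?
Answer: -76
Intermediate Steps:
p(F, A) = 3*A (p(F, A) = A + 2*A = 3*A)
S(R) = 4*R/(-6 + R) (S(R) = (R + 3*R)/(R - 6) = (4*R)/(-6 + R) = 4*R/(-6 + R))
S(-6)*(-38) = (4*(-6)/(-6 - 6))*(-38) = (4*(-6)/(-12))*(-38) = (4*(-6)*(-1/12))*(-38) = 2*(-38) = -76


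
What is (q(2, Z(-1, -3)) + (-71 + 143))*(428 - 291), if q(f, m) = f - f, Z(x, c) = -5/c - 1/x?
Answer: 9864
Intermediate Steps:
Z(x, c) = -1/x - 5/c
q(f, m) = 0
(q(2, Z(-1, -3)) + (-71 + 143))*(428 - 291) = (0 + (-71 + 143))*(428 - 291) = (0 + 72)*137 = 72*137 = 9864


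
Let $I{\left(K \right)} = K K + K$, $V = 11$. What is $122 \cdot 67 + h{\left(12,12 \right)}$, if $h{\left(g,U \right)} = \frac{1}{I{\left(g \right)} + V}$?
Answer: $\frac{1365059}{167} \approx 8174.0$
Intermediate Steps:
$I{\left(K \right)} = K + K^{2}$ ($I{\left(K \right)} = K^{2} + K = K + K^{2}$)
$h{\left(g,U \right)} = \frac{1}{11 + g \left(1 + g\right)}$ ($h{\left(g,U \right)} = \frac{1}{g \left(1 + g\right) + 11} = \frac{1}{11 + g \left(1 + g\right)}$)
$122 \cdot 67 + h{\left(12,12 \right)} = 122 \cdot 67 + \frac{1}{11 + 12 \left(1 + 12\right)} = 8174 + \frac{1}{11 + 12 \cdot 13} = 8174 + \frac{1}{11 + 156} = 8174 + \frac{1}{167} = \frac{1365059}{167}$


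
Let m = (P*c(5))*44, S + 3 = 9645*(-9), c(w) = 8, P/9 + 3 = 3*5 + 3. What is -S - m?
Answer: 39288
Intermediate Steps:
P = 135 (P = -27 + 9*(3*5 + 3) = -27 + 9*(15 + 3) = -27 + 9*18 = -27 + 162 = 135)
S = -86808 (S = -3 + 9645*(-9) = -3 - 86805 = -86808)
m = 47520 (m = (135*8)*44 = 1080*44 = 47520)
-S - m = -1*(-86808) - 1*47520 = 86808 - 47520 = 39288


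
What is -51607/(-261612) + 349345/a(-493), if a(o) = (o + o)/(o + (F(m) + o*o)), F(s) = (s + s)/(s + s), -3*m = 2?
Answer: -11083987022590739/128974716 ≈ -8.5939e+7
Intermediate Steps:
m = -2/3 (m = -1/3*2 = -2/3 ≈ -0.66667)
F(s) = 1 (F(s) = (2*s)/((2*s)) = (2*s)*(1/(2*s)) = 1)
a(o) = 2*o/(1 + o + o**2) (a(o) = (o + o)/(o + (1 + o*o)) = (2*o)/(o + (1 + o**2)) = (2*o)/(1 + o + o**2) = 2*o/(1 + o + o**2))
-51607/(-261612) + 349345/a(-493) = -51607/(-261612) + 349345/((2*(-493)/(1 - 493 + (-493)**2))) = -51607*(-1/261612) + 349345/((2*(-493)/(1 - 493 + 243049))) = 51607/261612 + 349345/((2*(-493)/242557)) = 51607/261612 + 349345/((2*(-493)*(1/242557))) = 51607/261612 + 349345/(-986/242557) = 51607/261612 + 349345*(-242557/986) = 51607/261612 - 84736075165/986 = -11083987022590739/128974716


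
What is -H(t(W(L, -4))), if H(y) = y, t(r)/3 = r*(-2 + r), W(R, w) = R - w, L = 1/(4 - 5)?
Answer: -9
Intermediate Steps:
L = -1 (L = 1/(-1) = -1)
t(r) = 3*r*(-2 + r) (t(r) = 3*(r*(-2 + r)) = 3*r*(-2 + r))
-H(t(W(L, -4))) = -3*(-1 - 1*(-4))*(-2 + (-1 - 1*(-4))) = -3*(-1 + 4)*(-2 + (-1 + 4)) = -3*3*(-2 + 3) = -3*3 = -1*9 = -9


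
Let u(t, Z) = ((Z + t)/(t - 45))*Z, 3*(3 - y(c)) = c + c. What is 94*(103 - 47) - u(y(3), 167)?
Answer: 64918/11 ≈ 5901.6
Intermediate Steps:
y(c) = 3 - 2*c/3 (y(c) = 3 - (c + c)/3 = 3 - 2*c/3)
u(t, Z) = Z*(Z + t)/(-45 + t) (u(t, Z) = ((Z + t)/(-45 + t))*Z = Z*(Z + t)/(-45 + t))
94*(103 - 47) - u(y(3), 167) = 94*(103 - 47) - 167*(167 + (3 - 2/3*3))/(-45 + (3 - 2/3*3)) = 94*56 - 167*(167 + (3 - 2))/(-45 + (3 - 2)) = 5264 - 167*(167 + 1)/(-45 + 1) = 5264 - 167*168/(-44) = 5264 - 167*(-1)*168/44 = 5264 - 1*(-7014/11) = 5264 + 7014/11 = 64918/11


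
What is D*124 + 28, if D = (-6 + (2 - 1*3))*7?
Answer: -6048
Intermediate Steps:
D = -49 (D = (-6 + (2 - 3))*7 = (-6 - 1)*7 = -7*7 = -49)
D*124 + 28 = -49*124 + 28 = -6076 + 28 = -6048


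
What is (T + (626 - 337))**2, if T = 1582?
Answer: 3500641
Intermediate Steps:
(T + (626 - 337))**2 = (1582 + (626 - 337))**2 = (1582 + 289)**2 = 1871**2 = 3500641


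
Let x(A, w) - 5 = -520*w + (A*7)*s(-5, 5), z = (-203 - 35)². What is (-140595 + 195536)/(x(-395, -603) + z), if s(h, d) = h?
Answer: 54941/384034 ≈ 0.14306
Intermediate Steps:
z = 56644 (z = (-238)² = 56644)
x(A, w) = 5 - 520*w - 35*A (x(A, w) = 5 + (-520*w + (A*7)*(-5)) = 5 + (-520*w + (7*A)*(-5)) = 5 + (-520*w - 35*A) = 5 - 520*w - 35*A)
(-140595 + 195536)/(x(-395, -603) + z) = (-140595 + 195536)/((5 - 520*(-603) - 35*(-395)) + 56644) = 54941/((5 + 313560 + 13825) + 56644) = 54941/(327390 + 56644) = 54941/384034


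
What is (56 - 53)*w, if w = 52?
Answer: 156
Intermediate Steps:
(56 - 53)*w = (56 - 53)*52 = 3*52 = 156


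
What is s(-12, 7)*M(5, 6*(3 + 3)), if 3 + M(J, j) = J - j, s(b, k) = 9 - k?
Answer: -68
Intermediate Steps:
M(J, j) = -3 + J - j (M(J, j) = -3 + (J - j) = -3 + J - j)
s(-12, 7)*M(5, 6*(3 + 3)) = (9 - 1*7)*(-3 + 5 - 6*(3 + 3)) = (9 - 7)*(-3 + 5 - 6*6) = 2*(-3 + 5 - 1*36) = 2*(-3 + 5 - 36) = 2*(-34) = -68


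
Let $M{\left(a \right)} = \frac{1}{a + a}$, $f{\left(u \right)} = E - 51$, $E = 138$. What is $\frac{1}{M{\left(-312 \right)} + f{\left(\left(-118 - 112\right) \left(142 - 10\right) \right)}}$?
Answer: $\frac{624}{54287} \approx 0.011494$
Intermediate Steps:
$f{\left(u \right)} = 87$ ($f{\left(u \right)} = 138 - 51 = 87$)
$M{\left(a \right)} = \frac{1}{2 a}$
$\frac{1}{M{\left(-312 \right)} + f{\left(\left(-118 - 112\right) \left(142 - 10\right) \right)}} = \frac{1}{\frac{1}{2 \left(-312\right)} + 87} = \frac{1}{\frac{1}{2} \left(- \frac{1}{312}\right) + 87} = \frac{1}{- \frac{1}{624} + 87} = \frac{1}{\frac{54287}{624}} = \frac{624}{54287}$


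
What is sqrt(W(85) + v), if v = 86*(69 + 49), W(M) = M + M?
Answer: sqrt(10318) ≈ 101.58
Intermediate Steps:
W(M) = 2*M
v = 10148 (v = 86*118 = 10148)
sqrt(W(85) + v) = sqrt(2*85 + 10148) = sqrt(170 + 10148) = sqrt(10318)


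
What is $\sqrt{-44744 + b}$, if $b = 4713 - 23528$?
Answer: $i \sqrt{63559} \approx 252.11 i$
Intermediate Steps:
$b = -18815$ ($b = 4713 - 23528 = -18815$)
$\sqrt{-44744 + b} = \sqrt{-44744 - 18815} = \sqrt{-63559} = i \sqrt{63559}$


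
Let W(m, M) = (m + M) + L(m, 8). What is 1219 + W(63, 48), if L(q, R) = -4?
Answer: 1326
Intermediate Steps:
W(m, M) = -4 + M + m (W(m, M) = (m + M) - 4 = (M + m) - 4 = -4 + M + m)
1219 + W(63, 48) = 1219 + (-4 + 48 + 63) = 1219 + 107 = 1326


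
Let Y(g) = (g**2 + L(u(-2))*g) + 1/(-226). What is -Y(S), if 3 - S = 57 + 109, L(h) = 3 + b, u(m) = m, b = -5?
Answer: -6078269/226 ≈ -26895.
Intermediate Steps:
L(h) = -2 (L(h) = 3 - 5 = -2)
S = -163 (S = 3 - (57 + 109) = 3 - 1*166 = 3 - 166 = -163)
Y(g) = -1/226 + g**2 - 2*g (Y(g) = (g**2 - 2*g) + 1/(-226) = (g**2 - 2*g) - 1/226 = -1/226 + g**2 - 2*g)
-Y(S) = -(-1/226 + (-163)**2 - 2*(-163)) = -(-1/226 + 26569 + 326) = -1*6078269/226 = -6078269/226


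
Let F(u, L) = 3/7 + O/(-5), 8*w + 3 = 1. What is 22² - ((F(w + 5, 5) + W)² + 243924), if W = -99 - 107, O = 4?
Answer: -350385729/1225 ≈ -2.8603e+5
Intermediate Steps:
W = -206
w = -¼ (w = -3/8 + (⅛)*1 = -3/8 + ⅛ = -¼ ≈ -0.25000)
F(u, L) = -13/35 (F(u, L) = 3/7 + 4/(-5) = 3*(⅐) + 4*(-⅕) = 3/7 - ⅘ = -13/35)
22² - ((F(w + 5, 5) + W)² + 243924) = 22² - ((-13/35 - 206)² + 243924) = 484 - ((-7223/35)² + 243924) = 484 - (52171729/1225 + 243924) = 484 - 1*350978629/1225 = 484 - 350978629/1225 = -350385729/1225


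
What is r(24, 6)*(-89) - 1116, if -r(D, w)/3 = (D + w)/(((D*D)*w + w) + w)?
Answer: -643713/578 ≈ -1113.7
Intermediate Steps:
r(D, w) = -3*(D + w)/(2*w + w*D**2) (r(D, w) = -3*(D + w)/(((D*D)*w + w) + w) = -3*(D + w)/((D**2*w + w) + w) = -3*(D + w)/((w*D**2 + w) + w) = -3*(D + w)/((w + w*D**2) + w) = -3*(D + w)/(2*w + w*D**2))
r(24, 6)*(-89) - 1116 = (3*(-1*24 - 1*6)/(6*(2 + 24**2)))*(-89) - 1116 = (3*(1/6)*(-24 - 6)/(2 + 576))*(-89) - 1116 = (3*(1/6)*(-30)/578)*(-89) - 1116 = (3*(1/6)*(1/578)*(-30))*(-89) - 1116 = -15/578*(-89) - 1116 = 1335/578 - 1116 = -643713/578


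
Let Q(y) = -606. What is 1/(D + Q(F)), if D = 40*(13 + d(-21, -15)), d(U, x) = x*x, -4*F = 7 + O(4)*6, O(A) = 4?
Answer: 1/8914 ≈ 0.00011218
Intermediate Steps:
F = -31/4 (F = -(7 + 4*6)/4 = -(7 + 24)/4 = -¼*31 = -31/4 ≈ -7.7500)
d(U, x) = x²
D = 9520 (D = 40*(13 + (-15)²) = 40*(13 + 225) = 40*238 = 9520)
1/(D + Q(F)) = 1/(9520 - 606) = 1/8914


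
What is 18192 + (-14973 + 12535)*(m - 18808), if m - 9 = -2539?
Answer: 52040236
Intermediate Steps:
m = -2530 (m = 9 - 2539 = -2530)
18192 + (-14973 + 12535)*(m - 18808) = 18192 + (-14973 + 12535)*(-2530 - 18808) = 18192 - 2438*(-21338) = 18192 + 52022044 = 52040236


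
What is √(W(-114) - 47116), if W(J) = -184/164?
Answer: I*√79203882/41 ≈ 217.06*I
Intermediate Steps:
W(J) = -46/41 (W(J) = -184*1/164 = -46/41)
√(W(-114) - 47116) = √(-46/41 - 47116) = √(-1931802/41) = I*√79203882/41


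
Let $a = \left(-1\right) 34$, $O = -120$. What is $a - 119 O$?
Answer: $14246$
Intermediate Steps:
$a = -34$
$a - 119 O = -34 - -14280 = -34 + 14280 = 14246$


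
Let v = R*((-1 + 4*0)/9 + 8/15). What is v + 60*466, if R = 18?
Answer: 139838/5 ≈ 27968.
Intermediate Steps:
v = 38/5 (v = 18*((-1 + 4*0)/9 + 8/15) = 18*((-1 + 0)*(⅑) + 8*(1/15)) = 18*(-1*⅑ + 8/15) = 18*(-⅑ + 8/15) = 18*(19/45) = 38/5 ≈ 7.6000)
v + 60*466 = 38/5 + 60*466 = 38/5 + 27960 = 139838/5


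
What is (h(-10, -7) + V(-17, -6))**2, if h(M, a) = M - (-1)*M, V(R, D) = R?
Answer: 1369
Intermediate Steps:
h(M, a) = 2*M (h(M, a) = M + M = 2*M)
(h(-10, -7) + V(-17, -6))**2 = (2*(-10) - 17)**2 = (-20 - 17)**2 = (-37)**2 = 1369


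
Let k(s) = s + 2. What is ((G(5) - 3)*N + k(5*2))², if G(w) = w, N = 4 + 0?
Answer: 400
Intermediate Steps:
N = 4
k(s) = 2 + s
((G(5) - 3)*N + k(5*2))² = ((5 - 3)*4 + (2 + 5*2))² = (2*4 + (2 + 10))² = (8 + 12)² = 20² = 400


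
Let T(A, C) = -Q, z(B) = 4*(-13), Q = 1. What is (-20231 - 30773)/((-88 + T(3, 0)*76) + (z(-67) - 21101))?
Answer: 51004/21317 ≈ 2.3926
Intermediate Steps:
z(B) = -52
T(A, C) = -1 (T(A, C) = -1*1 = -1)
(-20231 - 30773)/((-88 + T(3, 0)*76) + (z(-67) - 21101)) = (-20231 - 30773)/((-88 - 1*76) + (-52 - 21101)) = -51004/((-88 - 76) - 21153) = -51004/(-164 - 21153) = -51004/(-21317) = -51004*(-1/21317) = 51004/21317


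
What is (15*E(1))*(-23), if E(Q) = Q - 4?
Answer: 1035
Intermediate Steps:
E(Q) = -4 + Q
(15*E(1))*(-23) = (15*(-4 + 1))*(-23) = (15*(-3))*(-23) = -45*(-23) = 1035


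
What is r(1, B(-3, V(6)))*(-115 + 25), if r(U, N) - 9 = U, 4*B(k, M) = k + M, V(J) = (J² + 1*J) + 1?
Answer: -900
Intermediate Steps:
V(J) = 1 + J + J² (V(J) = (J² + J) + 1 = (J + J²) + 1 = 1 + J + J²)
B(k, M) = M/4 + k/4 (B(k, M) = (k + M)/4 = (M + k)/4 = M/4 + k/4)
r(U, N) = 9 + U
r(1, B(-3, V(6)))*(-115 + 25) = (9 + 1)*(-115 + 25) = 10*(-90) = -900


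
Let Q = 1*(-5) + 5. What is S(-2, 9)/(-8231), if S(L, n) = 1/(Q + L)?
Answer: 1/16462 ≈ 6.0746e-5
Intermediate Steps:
Q = 0 (Q = -5 + 5 = 0)
S(L, n) = 1/L (S(L, n) = 1/(0 + L) = 1/L)
S(-2, 9)/(-8231) = 1/(-2*(-8231)) = -½*(-1/8231) = 1/16462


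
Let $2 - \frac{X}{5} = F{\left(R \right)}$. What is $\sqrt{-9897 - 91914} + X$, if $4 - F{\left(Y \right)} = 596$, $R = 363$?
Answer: $2970 + i \sqrt{101811} \approx 2970.0 + 319.08 i$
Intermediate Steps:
$F{\left(Y \right)} = -592$ ($F{\left(Y \right)} = 4 - 596 = -592$)
$X = 2970$ ($X = 10 - -2960 = 10 + 2960 = 2970$)
$\sqrt{-9897 - 91914} + X = \sqrt{-9897 - 91914} + 2970 = \sqrt{-101811} + 2970 = i \sqrt{101811} + 2970 = 2970 + i \sqrt{101811}$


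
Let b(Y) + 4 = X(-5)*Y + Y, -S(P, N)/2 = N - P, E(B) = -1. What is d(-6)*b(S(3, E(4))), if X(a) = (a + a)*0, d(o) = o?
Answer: -24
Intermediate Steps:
S(P, N) = -2*N + 2*P (S(P, N) = -2*(N - P) = -2*N + 2*P)
X(a) = 0 (X(a) = (2*a)*0 = 0)
b(Y) = -4 + Y (b(Y) = -4 + (0*Y + Y) = -4 + (0 + Y) = -4 + Y)
d(-6)*b(S(3, E(4))) = -6*(-4 + (-2*(-1) + 2*3)) = -6*(-4 + (2 + 6)) = -6*(-4 + 8) = -6*4 = -24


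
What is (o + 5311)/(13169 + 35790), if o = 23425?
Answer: 28736/48959 ≈ 0.58694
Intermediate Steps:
(o + 5311)/(13169 + 35790) = (23425 + 5311)/(13169 + 35790) = 28736/48959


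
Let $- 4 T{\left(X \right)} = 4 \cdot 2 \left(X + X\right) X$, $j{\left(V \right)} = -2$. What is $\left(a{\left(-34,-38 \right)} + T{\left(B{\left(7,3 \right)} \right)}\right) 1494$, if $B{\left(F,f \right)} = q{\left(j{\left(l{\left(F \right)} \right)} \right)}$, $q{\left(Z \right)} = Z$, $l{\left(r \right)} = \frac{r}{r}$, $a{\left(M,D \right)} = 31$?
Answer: $22410$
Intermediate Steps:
$l{\left(r \right)} = 1$
$B{\left(F,f \right)} = -2$
$T{\left(X \right)} = - 4 X^{2}$ ($T{\left(X \right)} = - \frac{4 \cdot 2 \left(X + X\right) X}{4} = - \frac{8 \cdot 2 X X}{4} = - \frac{8 \cdot 2 X^{2}}{4} = - \frac{16 X^{2}}{4} = - 4 X^{2}$)
$\left(a{\left(-34,-38 \right)} + T{\left(B{\left(7,3 \right)} \right)}\right) 1494 = \left(31 - 4 \left(-2\right)^{2}\right) 1494 = \left(31 - 16\right) 1494 = 15 \cdot 1494 = 22410$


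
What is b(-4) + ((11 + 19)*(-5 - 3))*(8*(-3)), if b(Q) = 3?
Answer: 5763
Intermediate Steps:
b(-4) + ((11 + 19)*(-5 - 3))*(8*(-3)) = 3 + ((11 + 19)*(-5 - 3))*(8*(-3)) = 3 + (30*(-8))*(-24) = 3 - 240*(-24) = 3 + 5760 = 5763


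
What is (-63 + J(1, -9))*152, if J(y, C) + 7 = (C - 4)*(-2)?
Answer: -6688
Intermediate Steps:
J(y, C) = 1 - 2*C (J(y, C) = -7 + (C - 4)*(-2) = -7 + (-4 + C)*(-2) = -7 + (8 - 2*C) = 1 - 2*C)
(-63 + J(1, -9))*152 = (-63 + (1 - 2*(-9)))*152 = (-63 + (1 + 18))*152 = (-63 + 19)*152 = -44*152 = -6688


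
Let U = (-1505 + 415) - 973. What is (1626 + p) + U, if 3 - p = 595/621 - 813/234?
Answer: -6966737/16146 ≈ -431.48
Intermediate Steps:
p = 89065/16146 (p = 3 - (595/621 - 813/234) = 3 - (595*(1/621) - 813*1/234) = 3 - (595/621 - 271/78) = 3 - 1*(-40627/16146) = 3 + 40627/16146 = 89065/16146 ≈ 5.5162)
U = -2063 (U = -1090 - 973 = -2063)
(1626 + p) + U = (1626 + 89065/16146) - 2063 = 26342461/16146 - 2063 = -6966737/16146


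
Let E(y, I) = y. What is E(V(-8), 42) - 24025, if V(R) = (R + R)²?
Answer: -23769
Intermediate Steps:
V(R) = 4*R² (V(R) = (2*R)² = 4*R²)
E(V(-8), 42) - 24025 = 4*(-8)² - 24025 = 4*64 - 24025 = 256 - 24025 = -23769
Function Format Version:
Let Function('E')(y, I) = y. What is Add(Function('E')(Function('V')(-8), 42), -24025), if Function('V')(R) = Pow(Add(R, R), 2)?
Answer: -23769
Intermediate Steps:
Function('V')(R) = Mul(4, Pow(R, 2)) (Function('V')(R) = Pow(Mul(2, R), 2) = Mul(4, Pow(R, 2)))
Add(Function('E')(Function('V')(-8), 42), -24025) = Add(Mul(4, Pow(-8, 2)), -24025) = Add(Mul(4, 64), -24025) = Add(256, -24025) = -23769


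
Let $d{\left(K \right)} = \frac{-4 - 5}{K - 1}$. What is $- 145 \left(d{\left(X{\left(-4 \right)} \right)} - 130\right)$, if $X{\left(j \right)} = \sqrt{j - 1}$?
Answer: $\frac{145 \left(121 i + 130 \sqrt{5}\right)}{i + \sqrt{5}} \approx 18633.0 - 486.34 i$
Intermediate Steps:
$X{\left(j \right)} = \sqrt{-1 + j}$
$d{\left(K \right)} = - \frac{9}{-1 + K}$
$- 145 \left(d{\left(X{\left(-4 \right)} \right)} - 130\right) = - 145 \left(- \frac{9}{-1 + \sqrt{-1 - 4}} - 130\right) = - 145 \left(- \frac{9}{-1 + \sqrt{-5}} - 130\right) = - 145 \left(- \frac{9}{-1 + i \sqrt{5}} - 130\right) = - 145 \left(-130 - \frac{9}{-1 + i \sqrt{5}}\right) = 18850 + \frac{1305}{-1 + i \sqrt{5}}$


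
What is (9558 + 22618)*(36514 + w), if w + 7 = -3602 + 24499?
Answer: 1847031104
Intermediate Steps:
w = 20890 (w = -7 + (-3602 + 24499) = -7 + 20897 = 20890)
(9558 + 22618)*(36514 + w) = (9558 + 22618)*(36514 + 20890) = 32176*57404 = 1847031104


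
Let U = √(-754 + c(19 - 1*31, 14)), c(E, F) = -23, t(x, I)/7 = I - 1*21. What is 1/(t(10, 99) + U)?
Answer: 26/14233 - I*√777/298893 ≈ 0.0018267 - 9.326e-5*I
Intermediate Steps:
t(x, I) = -147 + 7*I (t(x, I) = 7*(I - 1*21) = 7*(I - 21) = 7*(-21 + I) = -147 + 7*I)
U = I*√777 (U = √(-754 - 23) = √(-777) = I*√777 ≈ 27.875*I)
1/(t(10, 99) + U) = 1/((-147 + 7*99) + I*√777) = 1/((-147 + 693) + I*√777) = 1/(546 + I*√777)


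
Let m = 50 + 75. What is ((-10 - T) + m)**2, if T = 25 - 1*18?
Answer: 11664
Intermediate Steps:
T = 7 (T = 25 - 18 = 7)
m = 125
((-10 - T) + m)**2 = ((-10 - 1*7) + 125)**2 = ((-10 - 7) + 125)**2 = (-17 + 125)**2 = 108**2 = 11664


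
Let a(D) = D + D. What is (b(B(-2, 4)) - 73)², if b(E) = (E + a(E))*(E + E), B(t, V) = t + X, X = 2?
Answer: 5329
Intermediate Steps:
B(t, V) = 2 + t (B(t, V) = t + 2 = 2 + t)
a(D) = 2*D
b(E) = 6*E² (b(E) = (E + 2*E)*(E + E) = (3*E)*(2*E) = 6*E²)
(b(B(-2, 4)) - 73)² = (6*(2 - 2)² - 73)² = (6*0² - 73)² = (6*0 - 73)² = (0 - 73)² = (-73)² = 5329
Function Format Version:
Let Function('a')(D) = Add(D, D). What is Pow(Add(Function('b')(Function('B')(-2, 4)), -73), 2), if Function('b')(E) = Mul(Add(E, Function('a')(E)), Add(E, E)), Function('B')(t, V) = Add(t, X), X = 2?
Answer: 5329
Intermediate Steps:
Function('B')(t, V) = Add(2, t) (Function('B')(t, V) = Add(t, 2) = Add(2, t))
Function('a')(D) = Mul(2, D)
Function('b')(E) = Mul(6, Pow(E, 2)) (Function('b')(E) = Mul(Add(E, Mul(2, E)), Add(E, E)) = Mul(Mul(3, E), Mul(2, E)) = Mul(6, Pow(E, 2)))
Pow(Add(Function('b')(Function('B')(-2, 4)), -73), 2) = Pow(Add(Mul(6, Pow(Add(2, -2), 2)), -73), 2) = Pow(Add(Mul(6, Pow(0, 2)), -73), 2) = Pow(Add(Mul(6, 0), -73), 2) = Pow(Add(0, -73), 2) = Pow(-73, 2) = 5329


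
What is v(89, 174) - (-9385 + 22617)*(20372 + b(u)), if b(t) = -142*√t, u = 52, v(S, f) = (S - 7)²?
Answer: -269555580 + 3757888*√13 ≈ -2.5601e+8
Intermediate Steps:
v(S, f) = (-7 + S)²
v(89, 174) - (-9385 + 22617)*(20372 + b(u)) = (-7 + 89)² - (-9385 + 22617)*(20372 - 284*√13) = 82² - 13232*(20372 - 284*√13) = 6724 - 13232*(20372 - 284*√13) = 6724 - (269562304 - 3757888*√13) = 6724 + (-269562304 + 3757888*√13) = -269555580 + 3757888*√13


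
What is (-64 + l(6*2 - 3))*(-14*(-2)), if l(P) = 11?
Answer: -1484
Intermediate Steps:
(-64 + l(6*2 - 3))*(-14*(-2)) = (-64 + 11)*(-14*(-2)) = -53*28 = -1484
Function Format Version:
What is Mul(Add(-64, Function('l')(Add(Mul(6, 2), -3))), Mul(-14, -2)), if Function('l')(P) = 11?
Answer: -1484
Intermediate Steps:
Mul(Add(-64, Function('l')(Add(Mul(6, 2), -3))), Mul(-14, -2)) = Mul(Add(-64, 11), Mul(-14, -2)) = Mul(-53, 28) = -1484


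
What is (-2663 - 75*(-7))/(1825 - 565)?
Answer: -1069/630 ≈ -1.6968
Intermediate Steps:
(-2663 - 75*(-7))/(1825 - 565) = (-2663 + 525)/1260 = -2138*1/1260 = -1069/630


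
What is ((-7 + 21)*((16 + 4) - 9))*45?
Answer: 6930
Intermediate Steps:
((-7 + 21)*((16 + 4) - 9))*45 = (14*(20 - 9))*45 = (14*11)*45 = 154*45 = 6930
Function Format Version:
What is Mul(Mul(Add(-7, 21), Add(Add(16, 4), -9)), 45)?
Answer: 6930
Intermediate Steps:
Mul(Mul(Add(-7, 21), Add(Add(16, 4), -9)), 45) = Mul(Mul(14, Add(20, -9)), 45) = Mul(Mul(14, 11), 45) = Mul(154, 45) = 6930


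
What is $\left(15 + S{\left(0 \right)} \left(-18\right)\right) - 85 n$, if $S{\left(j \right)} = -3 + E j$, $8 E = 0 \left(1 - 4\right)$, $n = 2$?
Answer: $-101$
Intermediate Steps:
$E = 0$ ($E = \frac{0 \left(1 - 4\right)}{8} = \frac{0 \left(-3\right)}{8} = \frac{1}{8} \cdot 0 = 0$)
$S{\left(j \right)} = -3$ ($S{\left(j \right)} = -3 + 0 j = -3 + 0 = -3$)
$\left(15 + S{\left(0 \right)} \left(-18\right)\right) - 85 n = \left(15 - -54\right) - 85 \cdot 2 = \left(15 + 54\right) - 170 = 69 - 170 = -101$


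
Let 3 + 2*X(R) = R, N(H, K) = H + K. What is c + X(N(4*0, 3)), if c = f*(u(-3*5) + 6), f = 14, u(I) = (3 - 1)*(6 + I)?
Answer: -168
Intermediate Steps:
u(I) = 12 + 2*I (u(I) = 2*(6 + I) = 12 + 2*I)
X(R) = -3/2 + R/2
c = -168 (c = 14*((12 + 2*(-3*5)) + 6) = 14*((12 + 2*(-15)) + 6) = 14*((12 - 30) + 6) = 14*(-18 + 6) = 14*(-12) = -168)
c + X(N(4*0, 3)) = -168 + (-3/2 + (4*0 + 3)/2) = -168 + (-3/2 + (0 + 3)/2) = -168 + (-3/2 + (½)*3) = -168 + (-3/2 + 3/2) = -168 + 0 = -168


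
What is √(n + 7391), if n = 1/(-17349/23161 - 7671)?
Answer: √6481926238965160395/29614230 ≈ 85.971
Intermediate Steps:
n = -23161/177685380 (n = 1/(-17349*1/23161 - 7671) = 1/(-17349/23161 - 7671) = 1/(-177685380/23161) = -23161/177685380 ≈ -0.00013035)
√(n + 7391) = √(-23161/177685380 + 7391) = √(1313272620419/177685380) = √6481926238965160395/29614230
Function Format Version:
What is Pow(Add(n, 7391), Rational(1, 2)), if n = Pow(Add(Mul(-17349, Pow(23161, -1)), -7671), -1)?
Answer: Mul(Rational(1, 29614230), Pow(6481926238965160395, Rational(1, 2))) ≈ 85.971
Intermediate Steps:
n = Rational(-23161, 177685380) (n = Pow(Add(Mul(-17349, Rational(1, 23161)), -7671), -1) = Pow(Add(Rational(-17349, 23161), -7671), -1) = Pow(Rational(-177685380, 23161), -1) = Rational(-23161, 177685380) ≈ -0.00013035)
Pow(Add(n, 7391), Rational(1, 2)) = Pow(Add(Rational(-23161, 177685380), 7391), Rational(1, 2)) = Pow(Rational(1313272620419, 177685380), Rational(1, 2)) = Mul(Rational(1, 29614230), Pow(6481926238965160395, Rational(1, 2)))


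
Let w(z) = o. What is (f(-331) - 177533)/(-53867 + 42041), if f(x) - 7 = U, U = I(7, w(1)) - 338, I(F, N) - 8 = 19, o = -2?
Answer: 59279/3942 ≈ 15.038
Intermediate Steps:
w(z) = -2
I(F, N) = 27 (I(F, N) = 8 + 19 = 27)
U = -311 (U = 27 - 338 = -311)
f(x) = -304 (f(x) = 7 - 311 = -304)
(f(-331) - 177533)/(-53867 + 42041) = (-304 - 177533)/(-53867 + 42041) = -177837/(-11826) = -177837*(-1/11826) = 59279/3942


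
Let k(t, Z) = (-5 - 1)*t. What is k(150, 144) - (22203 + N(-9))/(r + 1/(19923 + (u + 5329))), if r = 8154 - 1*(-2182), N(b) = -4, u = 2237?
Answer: -256323902811/284126305 ≈ -902.15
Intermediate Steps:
k(t, Z) = -6*t
r = 10336 (r = 8154 + 2182 = 10336)
k(150, 144) - (22203 + N(-9))/(r + 1/(19923 + (u + 5329))) = -6*150 - (22203 - 4)/(10336 + 1/(19923 + (2237 + 5329))) = -900 - 22199/(10336 + 1/(19923 + 7566)) = -900 - 22199/(10336 + 1/27489) = -900 - 22199/284126305/27489 = -900 - 22199*27489/284126305 = -900 - 1*610228311/284126305 = -900 - 610228311/284126305 = -256323902811/284126305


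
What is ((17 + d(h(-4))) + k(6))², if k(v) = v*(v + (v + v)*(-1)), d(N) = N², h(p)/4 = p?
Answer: 56169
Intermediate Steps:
h(p) = 4*p
k(v) = -v² (k(v) = v*(v + (2*v)*(-1)) = v*(v - 2*v) = v*(-v) = -v²)
((17 + d(h(-4))) + k(6))² = ((17 + (4*(-4))²) - 1*6²)² = ((17 + (-16)²) - 1*36)² = ((17 + 256) - 36)² = (273 - 36)² = 237² = 56169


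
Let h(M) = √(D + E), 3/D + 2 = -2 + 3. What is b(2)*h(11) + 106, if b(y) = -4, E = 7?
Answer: 98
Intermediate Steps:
D = -3 (D = 3/(-2 + (-2 + 3)) = 3/(-2 + 1) = 3/(-1) = 3*(-1) = -3)
h(M) = 2 (h(M) = √(-3 + 7) = √4 = 2)
b(2)*h(11) + 106 = -4*2 + 106 = -8 + 106 = 98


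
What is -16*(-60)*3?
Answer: 2880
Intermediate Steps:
-16*(-60)*3 = 960*3 = 2880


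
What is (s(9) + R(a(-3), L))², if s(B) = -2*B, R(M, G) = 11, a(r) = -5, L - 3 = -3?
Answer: 49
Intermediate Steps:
L = 0 (L = 3 - 3 = 0)
(s(9) + R(a(-3), L))² = (-2*9 + 11)² = (-18 + 11)² = (-7)² = 49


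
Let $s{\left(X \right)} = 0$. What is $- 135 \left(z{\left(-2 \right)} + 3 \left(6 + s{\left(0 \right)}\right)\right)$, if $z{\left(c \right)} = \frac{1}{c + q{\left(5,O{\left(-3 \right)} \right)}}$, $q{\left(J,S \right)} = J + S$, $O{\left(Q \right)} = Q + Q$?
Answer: $-2385$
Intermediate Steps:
$O{\left(Q \right)} = 2 Q$
$z{\left(c \right)} = \frac{1}{-1 + c}$ ($z{\left(c \right)} = \frac{1}{c + \left(5 + 2 \left(-3\right)\right)} = \frac{1}{c + \left(5 - 6\right)} = \frac{1}{c - 1} = \frac{1}{-1 + c}$)
$- 135 \left(z{\left(-2 \right)} + 3 \left(6 + s{\left(0 \right)}\right)\right) = - 135 \left(\frac{1}{-1 - 2} + 3 \left(6 + 0\right)\right) = - 135 \left(\frac{1}{-3} + 3 \cdot 6\right) = - 135 \left(- \frac{1}{3} + 18\right) = \left(-135\right) \frac{53}{3} = -2385$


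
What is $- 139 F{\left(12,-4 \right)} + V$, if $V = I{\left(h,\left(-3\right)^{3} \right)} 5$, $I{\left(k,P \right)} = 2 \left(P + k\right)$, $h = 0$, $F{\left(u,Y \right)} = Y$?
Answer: $286$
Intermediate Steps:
$I{\left(k,P \right)} = 2 P + 2 k$
$V = -270$ ($V = \left(2 \left(-3\right)^{3} + 2 \cdot 0\right) 5 = \left(2 \left(-27\right) + 0\right) 5 = \left(-54 + 0\right) 5 = \left(-54\right) 5 = -270$)
$- 139 F{\left(12,-4 \right)} + V = \left(-139\right) \left(-4\right) - 270 = 556 - 270 = 286$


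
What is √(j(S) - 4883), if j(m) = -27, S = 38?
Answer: I*√4910 ≈ 70.071*I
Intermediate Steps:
√(j(S) - 4883) = √(-27 - 4883) = √(-4910) = I*√4910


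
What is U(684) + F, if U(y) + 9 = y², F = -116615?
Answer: 351232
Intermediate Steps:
U(y) = -9 + y²
U(684) + F = (-9 + 684²) - 116615 = (-9 + 467856) - 116615 = 467847 - 116615 = 351232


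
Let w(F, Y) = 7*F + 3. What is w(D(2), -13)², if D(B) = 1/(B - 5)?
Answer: 4/9 ≈ 0.44444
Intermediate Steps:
D(B) = 1/(-5 + B)
w(F, Y) = 3 + 7*F
w(D(2), -13)² = (3 + 7/(-5 + 2))² = (3 + 7/(-3))² = (3 + 7*(-⅓))² = (3 - 7/3)² = (⅔)² = 4/9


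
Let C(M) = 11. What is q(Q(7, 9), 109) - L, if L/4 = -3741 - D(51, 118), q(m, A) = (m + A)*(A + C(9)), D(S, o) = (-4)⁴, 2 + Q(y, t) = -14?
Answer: 27148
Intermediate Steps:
Q(y, t) = -16 (Q(y, t) = -2 - 14 = -16)
D(S, o) = 256
q(m, A) = (11 + A)*(A + m) (q(m, A) = (m + A)*(A + 11) = (A + m)*(11 + A) = (11 + A)*(A + m))
L = -15988 (L = 4*(-3741 - 1*256) = 4*(-3741 - 256) = 4*(-3997) = -15988)
q(Q(7, 9), 109) - L = (109² + 11*109 + 11*(-16) + 109*(-16)) - 1*(-15988) = (11881 + 1199 - 176 - 1744) + 15988 = 11160 + 15988 = 27148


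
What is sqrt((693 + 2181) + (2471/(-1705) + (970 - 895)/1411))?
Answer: 2*sqrt(4156411584799705)/2405755 ≈ 53.597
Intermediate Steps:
sqrt((693 + 2181) + (2471/(-1705) + (970 - 895)/1411)) = sqrt(2874 + (2471*(-1/1705) + 75*(1/1411))) = sqrt(2874 + (-2471/1705 + 75/1411)) = sqrt(2874 - 3358706/2405755) = sqrt(6910781164/2405755) = 2*sqrt(4156411584799705)/2405755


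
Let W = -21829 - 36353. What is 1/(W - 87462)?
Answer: -1/145644 ≈ -6.8661e-6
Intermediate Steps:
W = -58182
1/(W - 87462) = 1/(-58182 - 87462) = 1/(-145644) = -1/145644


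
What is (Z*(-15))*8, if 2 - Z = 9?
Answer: 840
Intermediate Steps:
Z = -7 (Z = 2 - 1*9 = 2 - 9 = -7)
(Z*(-15))*8 = -7*(-15)*8 = 105*8 = 840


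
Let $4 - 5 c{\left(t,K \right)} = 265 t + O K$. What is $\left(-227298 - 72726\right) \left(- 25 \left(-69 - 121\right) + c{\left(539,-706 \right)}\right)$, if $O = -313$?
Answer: $\frac{102025861416}{5} \approx 2.0405 \cdot 10^{10}$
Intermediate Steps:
$c{\left(t,K \right)} = \frac{4}{5} - 53 t + \frac{313 K}{5}$ ($c{\left(t,K \right)} = \frac{4}{5} - \frac{265 t - 313 K}{5} = \frac{4}{5} - \frac{- 313 K + 265 t}{5} = \frac{4}{5} + \left(- 53 t + \frac{313 K}{5}\right) = \frac{4}{5} - 53 t + \frac{313 K}{5}$)
$\left(-227298 - 72726\right) \left(- 25 \left(-69 - 121\right) + c{\left(539,-706 \right)}\right) = \left(-227298 - 72726\right) \left(- 25 \left(-69 - 121\right) + \left(\frac{4}{5} - 28567 + \frac{313}{5} \left(-706\right)\right)\right) = - 300024 \left(\left(-25\right) \left(-190\right) - \frac{363809}{5}\right) = - 300024 \left(4750 - \frac{363809}{5}\right) = \left(-300024\right) \left(- \frac{340059}{5}\right) = \frac{102025861416}{5}$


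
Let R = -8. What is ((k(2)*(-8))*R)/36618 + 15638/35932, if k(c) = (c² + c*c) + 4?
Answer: 50019005/109646498 ≈ 0.45618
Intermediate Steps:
k(c) = 4 + 2*c² (k(c) = (c² + c²) + 4 = 2*c² + 4 = 4 + 2*c²)
((k(2)*(-8))*R)/36618 + 15638/35932 = (((4 + 2*2²)*(-8))*(-8))/36618 + 15638/35932 = (((4 + 2*4)*(-8))*(-8))*(1/36618) + 15638*(1/35932) = (((4 + 8)*(-8))*(-8))*(1/36618) + 7819/17966 = ((12*(-8))*(-8))*(1/36618) + 7819/17966 = -96*(-8)*(1/36618) + 7819/17966 = 768*(1/36618) + 7819/17966 = 128/6103 + 7819/17966 = 50019005/109646498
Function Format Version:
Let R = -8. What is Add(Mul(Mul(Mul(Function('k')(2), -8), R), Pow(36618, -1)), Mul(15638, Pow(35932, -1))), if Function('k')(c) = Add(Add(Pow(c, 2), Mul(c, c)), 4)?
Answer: Rational(50019005, 109646498) ≈ 0.45618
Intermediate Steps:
Function('k')(c) = Add(4, Mul(2, Pow(c, 2))) (Function('k')(c) = Add(Add(Pow(c, 2), Pow(c, 2)), 4) = Add(Mul(2, Pow(c, 2)), 4) = Add(4, Mul(2, Pow(c, 2))))
Add(Mul(Mul(Mul(Function('k')(2), -8), R), Pow(36618, -1)), Mul(15638, Pow(35932, -1))) = Add(Mul(Mul(Mul(Add(4, Mul(2, Pow(2, 2))), -8), -8), Pow(36618, -1)), Mul(15638, Pow(35932, -1))) = Add(Mul(Mul(Mul(Add(4, Mul(2, 4)), -8), -8), Rational(1, 36618)), Mul(15638, Rational(1, 35932))) = Add(Mul(Mul(Mul(Add(4, 8), -8), -8), Rational(1, 36618)), Rational(7819, 17966)) = Add(Mul(Mul(Mul(12, -8), -8), Rational(1, 36618)), Rational(7819, 17966)) = Add(Mul(Mul(-96, -8), Rational(1, 36618)), Rational(7819, 17966)) = Add(Mul(768, Rational(1, 36618)), Rational(7819, 17966)) = Add(Rational(128, 6103), Rational(7819, 17966)) = Rational(50019005, 109646498)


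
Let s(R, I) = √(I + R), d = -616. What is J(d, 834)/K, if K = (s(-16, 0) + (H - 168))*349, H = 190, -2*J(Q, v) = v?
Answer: -4587/87250 + 417*I/43625 ≈ -0.052573 + 0.0095587*I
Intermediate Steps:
J(Q, v) = -v/2
K = 7678 + 1396*I (K = (√(0 - 16) + (190 - 168))*349 = (√(-16) + 22)*349 = (4*I + 22)*349 = (22 + 4*I)*349 = 7678 + 1396*I ≈ 7678.0 + 1396.0*I)
J(d, 834)/K = (-½*834)/(7678 + 1396*I) = -417*(7678 - 1396*I)/60900500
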